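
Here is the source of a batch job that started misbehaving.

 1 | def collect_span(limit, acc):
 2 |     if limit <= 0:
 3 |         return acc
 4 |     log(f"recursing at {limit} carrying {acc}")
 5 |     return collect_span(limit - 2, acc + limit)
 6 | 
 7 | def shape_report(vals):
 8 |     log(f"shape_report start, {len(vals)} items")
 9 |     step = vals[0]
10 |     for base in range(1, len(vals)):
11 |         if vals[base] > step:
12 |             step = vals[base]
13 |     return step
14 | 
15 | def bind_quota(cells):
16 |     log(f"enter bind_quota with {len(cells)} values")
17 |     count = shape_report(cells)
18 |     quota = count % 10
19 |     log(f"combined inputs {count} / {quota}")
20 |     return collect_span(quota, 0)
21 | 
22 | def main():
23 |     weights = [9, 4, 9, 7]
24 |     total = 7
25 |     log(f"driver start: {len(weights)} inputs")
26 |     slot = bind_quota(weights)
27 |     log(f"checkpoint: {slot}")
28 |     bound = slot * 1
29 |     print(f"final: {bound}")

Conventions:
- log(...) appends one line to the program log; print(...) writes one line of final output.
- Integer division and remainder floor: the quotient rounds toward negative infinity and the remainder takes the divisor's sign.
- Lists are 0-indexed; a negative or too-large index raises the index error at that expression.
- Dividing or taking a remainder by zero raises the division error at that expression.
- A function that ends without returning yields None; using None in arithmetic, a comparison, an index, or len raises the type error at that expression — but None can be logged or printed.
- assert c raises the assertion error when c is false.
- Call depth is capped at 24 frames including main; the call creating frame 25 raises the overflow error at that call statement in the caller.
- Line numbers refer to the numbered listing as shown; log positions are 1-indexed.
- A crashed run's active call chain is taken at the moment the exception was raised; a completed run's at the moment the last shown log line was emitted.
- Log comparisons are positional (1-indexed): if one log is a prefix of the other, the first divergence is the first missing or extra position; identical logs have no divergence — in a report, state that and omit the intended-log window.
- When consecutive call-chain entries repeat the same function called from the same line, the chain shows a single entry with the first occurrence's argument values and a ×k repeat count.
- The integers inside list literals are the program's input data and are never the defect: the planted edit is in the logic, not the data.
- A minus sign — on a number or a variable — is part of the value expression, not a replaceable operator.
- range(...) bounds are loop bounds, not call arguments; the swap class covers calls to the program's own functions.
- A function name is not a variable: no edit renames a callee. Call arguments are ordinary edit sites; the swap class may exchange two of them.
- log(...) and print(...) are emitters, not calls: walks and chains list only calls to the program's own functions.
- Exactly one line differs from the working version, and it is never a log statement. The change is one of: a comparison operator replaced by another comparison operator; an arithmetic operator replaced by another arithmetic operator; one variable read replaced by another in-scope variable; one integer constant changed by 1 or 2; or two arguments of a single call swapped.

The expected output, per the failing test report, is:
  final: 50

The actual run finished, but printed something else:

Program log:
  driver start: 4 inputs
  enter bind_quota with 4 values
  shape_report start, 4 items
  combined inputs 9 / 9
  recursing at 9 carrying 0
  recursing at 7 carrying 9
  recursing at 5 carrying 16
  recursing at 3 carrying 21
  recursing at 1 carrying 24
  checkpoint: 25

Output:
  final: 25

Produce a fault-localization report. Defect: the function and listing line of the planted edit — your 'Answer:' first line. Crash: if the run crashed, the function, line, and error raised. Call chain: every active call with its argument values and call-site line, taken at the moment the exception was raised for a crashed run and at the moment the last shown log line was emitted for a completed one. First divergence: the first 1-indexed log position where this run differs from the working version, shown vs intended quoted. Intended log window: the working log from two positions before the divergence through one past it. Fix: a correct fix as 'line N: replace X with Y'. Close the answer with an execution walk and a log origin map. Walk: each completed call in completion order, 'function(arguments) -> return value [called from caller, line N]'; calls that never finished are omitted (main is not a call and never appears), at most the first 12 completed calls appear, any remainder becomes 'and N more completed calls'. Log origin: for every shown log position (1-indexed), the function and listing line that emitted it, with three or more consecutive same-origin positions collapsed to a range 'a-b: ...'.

Answer: the defect is in main at line 28.
Key observation: No log line changed; the fault shows up purely in the output.
Call chain: main.
First divergence: none (the log streams are identical).
Execution walk:
  shape_report([9, 4, 9, 7]) -> 9  [called from bind_quota, line 17]
  collect_span(-1, 25) -> 25  [called from collect_span, line 5]
  collect_span(1, 24) -> 25  [called from collect_span, line 5]
  collect_span(3, 21) -> 25  [called from collect_span, line 5]
  collect_span(5, 16) -> 25  [called from collect_span, line 5]
  collect_span(7, 9) -> 25  [called from collect_span, line 5]
  collect_span(9, 0) -> 25  [called from bind_quota, line 20]
  bind_quota([9, 4, 9, 7]) -> 25  [called from main, line 26]
Log origin:
  1: from main, line 25
  2: from bind_quota, line 16
  3: from shape_report, line 8
  4: from bind_quota, line 19
  5-9: from collect_span, line 4
  10: from main, line 27
A correct fix: line 28: replace `1` with `2`.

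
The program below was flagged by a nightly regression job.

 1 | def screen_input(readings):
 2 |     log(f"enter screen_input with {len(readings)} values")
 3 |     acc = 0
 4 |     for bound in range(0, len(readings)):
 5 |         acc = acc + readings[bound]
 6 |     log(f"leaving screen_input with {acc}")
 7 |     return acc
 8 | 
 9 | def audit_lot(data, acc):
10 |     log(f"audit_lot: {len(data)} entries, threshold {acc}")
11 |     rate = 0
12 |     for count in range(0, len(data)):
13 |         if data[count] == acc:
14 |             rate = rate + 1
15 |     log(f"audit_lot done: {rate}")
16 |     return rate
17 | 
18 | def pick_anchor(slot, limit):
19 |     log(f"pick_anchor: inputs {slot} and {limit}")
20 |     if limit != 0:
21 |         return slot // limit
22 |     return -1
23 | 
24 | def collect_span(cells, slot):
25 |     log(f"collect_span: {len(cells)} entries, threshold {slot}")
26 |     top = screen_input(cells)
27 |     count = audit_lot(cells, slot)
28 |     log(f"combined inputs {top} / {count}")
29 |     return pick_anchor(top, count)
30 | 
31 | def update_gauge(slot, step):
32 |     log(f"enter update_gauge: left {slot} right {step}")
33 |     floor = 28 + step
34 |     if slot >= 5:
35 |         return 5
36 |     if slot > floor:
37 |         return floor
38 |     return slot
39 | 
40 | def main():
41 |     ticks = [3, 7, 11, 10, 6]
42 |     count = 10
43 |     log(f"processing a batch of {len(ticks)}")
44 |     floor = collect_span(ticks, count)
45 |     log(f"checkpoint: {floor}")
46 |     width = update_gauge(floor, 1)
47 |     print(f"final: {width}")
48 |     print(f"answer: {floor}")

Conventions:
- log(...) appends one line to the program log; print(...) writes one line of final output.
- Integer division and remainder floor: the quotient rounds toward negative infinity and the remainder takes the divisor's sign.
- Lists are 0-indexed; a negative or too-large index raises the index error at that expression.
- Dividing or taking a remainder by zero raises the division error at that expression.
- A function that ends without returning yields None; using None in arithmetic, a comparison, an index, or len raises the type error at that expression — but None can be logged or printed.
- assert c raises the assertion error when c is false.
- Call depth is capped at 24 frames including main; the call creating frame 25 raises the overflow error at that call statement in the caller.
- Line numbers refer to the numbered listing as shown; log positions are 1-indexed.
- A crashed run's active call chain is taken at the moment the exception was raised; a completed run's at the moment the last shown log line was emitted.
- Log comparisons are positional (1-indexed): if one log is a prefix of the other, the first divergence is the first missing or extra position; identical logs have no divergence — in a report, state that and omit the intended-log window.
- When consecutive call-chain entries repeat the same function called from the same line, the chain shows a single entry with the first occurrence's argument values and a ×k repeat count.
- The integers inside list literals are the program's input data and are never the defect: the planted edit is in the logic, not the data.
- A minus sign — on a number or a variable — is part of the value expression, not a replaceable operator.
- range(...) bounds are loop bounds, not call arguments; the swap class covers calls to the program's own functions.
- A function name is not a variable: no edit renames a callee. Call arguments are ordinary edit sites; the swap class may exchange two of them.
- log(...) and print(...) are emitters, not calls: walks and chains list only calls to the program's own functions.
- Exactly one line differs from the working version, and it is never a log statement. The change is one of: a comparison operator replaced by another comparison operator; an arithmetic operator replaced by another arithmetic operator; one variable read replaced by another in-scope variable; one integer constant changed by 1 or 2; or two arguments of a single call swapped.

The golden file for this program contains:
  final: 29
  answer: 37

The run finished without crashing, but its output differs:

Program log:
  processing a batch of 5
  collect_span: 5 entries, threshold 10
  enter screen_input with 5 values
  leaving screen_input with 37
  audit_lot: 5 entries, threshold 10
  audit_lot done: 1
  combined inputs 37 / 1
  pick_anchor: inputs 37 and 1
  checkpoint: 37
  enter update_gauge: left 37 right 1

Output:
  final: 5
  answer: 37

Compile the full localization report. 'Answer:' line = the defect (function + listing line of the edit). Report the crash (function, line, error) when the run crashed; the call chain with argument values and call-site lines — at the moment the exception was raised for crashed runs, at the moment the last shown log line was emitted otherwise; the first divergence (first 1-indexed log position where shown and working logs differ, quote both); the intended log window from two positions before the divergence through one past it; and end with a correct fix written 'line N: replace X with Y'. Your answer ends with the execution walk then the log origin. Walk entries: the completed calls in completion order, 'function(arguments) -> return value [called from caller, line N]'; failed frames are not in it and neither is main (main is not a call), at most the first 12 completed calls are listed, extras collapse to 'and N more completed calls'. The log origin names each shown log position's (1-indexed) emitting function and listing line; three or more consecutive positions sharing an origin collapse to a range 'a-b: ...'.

Answer: the defect is in update_gauge at line 34.
Key observation: No log line changed; the fault shows up purely in the output.
Call chain: main -> update_gauge(37, 1) (called at line 46).
First divergence: there is none — every log position agrees.
Execution walk:
  screen_input([3, 7, 11, 10, 6]) -> 37  [called from collect_span, line 26]
  audit_lot([3, 7, 11, 10, 6], 10) -> 1  [called from collect_span, line 27]
  pick_anchor(37, 1) -> 37  [called from collect_span, line 29]
  collect_span([3, 7, 11, 10, 6], 10) -> 37  [called from main, line 44]
  update_gauge(37, 1) -> 5  [called from main, line 46]
Log origin:
  1: emitted by main (line 43)
  2: emitted by collect_span (line 25)
  3: emitted by screen_input (line 2)
  4: emitted by screen_input (line 6)
  5: emitted by audit_lot (line 10)
  6: emitted by audit_lot (line 15)
  7: emitted by collect_span (line 28)
  8: emitted by pick_anchor (line 19)
  9: emitted by main (line 45)
  10: emitted by update_gauge (line 32)
A correct fix: line 34: replace `>=` with `<`.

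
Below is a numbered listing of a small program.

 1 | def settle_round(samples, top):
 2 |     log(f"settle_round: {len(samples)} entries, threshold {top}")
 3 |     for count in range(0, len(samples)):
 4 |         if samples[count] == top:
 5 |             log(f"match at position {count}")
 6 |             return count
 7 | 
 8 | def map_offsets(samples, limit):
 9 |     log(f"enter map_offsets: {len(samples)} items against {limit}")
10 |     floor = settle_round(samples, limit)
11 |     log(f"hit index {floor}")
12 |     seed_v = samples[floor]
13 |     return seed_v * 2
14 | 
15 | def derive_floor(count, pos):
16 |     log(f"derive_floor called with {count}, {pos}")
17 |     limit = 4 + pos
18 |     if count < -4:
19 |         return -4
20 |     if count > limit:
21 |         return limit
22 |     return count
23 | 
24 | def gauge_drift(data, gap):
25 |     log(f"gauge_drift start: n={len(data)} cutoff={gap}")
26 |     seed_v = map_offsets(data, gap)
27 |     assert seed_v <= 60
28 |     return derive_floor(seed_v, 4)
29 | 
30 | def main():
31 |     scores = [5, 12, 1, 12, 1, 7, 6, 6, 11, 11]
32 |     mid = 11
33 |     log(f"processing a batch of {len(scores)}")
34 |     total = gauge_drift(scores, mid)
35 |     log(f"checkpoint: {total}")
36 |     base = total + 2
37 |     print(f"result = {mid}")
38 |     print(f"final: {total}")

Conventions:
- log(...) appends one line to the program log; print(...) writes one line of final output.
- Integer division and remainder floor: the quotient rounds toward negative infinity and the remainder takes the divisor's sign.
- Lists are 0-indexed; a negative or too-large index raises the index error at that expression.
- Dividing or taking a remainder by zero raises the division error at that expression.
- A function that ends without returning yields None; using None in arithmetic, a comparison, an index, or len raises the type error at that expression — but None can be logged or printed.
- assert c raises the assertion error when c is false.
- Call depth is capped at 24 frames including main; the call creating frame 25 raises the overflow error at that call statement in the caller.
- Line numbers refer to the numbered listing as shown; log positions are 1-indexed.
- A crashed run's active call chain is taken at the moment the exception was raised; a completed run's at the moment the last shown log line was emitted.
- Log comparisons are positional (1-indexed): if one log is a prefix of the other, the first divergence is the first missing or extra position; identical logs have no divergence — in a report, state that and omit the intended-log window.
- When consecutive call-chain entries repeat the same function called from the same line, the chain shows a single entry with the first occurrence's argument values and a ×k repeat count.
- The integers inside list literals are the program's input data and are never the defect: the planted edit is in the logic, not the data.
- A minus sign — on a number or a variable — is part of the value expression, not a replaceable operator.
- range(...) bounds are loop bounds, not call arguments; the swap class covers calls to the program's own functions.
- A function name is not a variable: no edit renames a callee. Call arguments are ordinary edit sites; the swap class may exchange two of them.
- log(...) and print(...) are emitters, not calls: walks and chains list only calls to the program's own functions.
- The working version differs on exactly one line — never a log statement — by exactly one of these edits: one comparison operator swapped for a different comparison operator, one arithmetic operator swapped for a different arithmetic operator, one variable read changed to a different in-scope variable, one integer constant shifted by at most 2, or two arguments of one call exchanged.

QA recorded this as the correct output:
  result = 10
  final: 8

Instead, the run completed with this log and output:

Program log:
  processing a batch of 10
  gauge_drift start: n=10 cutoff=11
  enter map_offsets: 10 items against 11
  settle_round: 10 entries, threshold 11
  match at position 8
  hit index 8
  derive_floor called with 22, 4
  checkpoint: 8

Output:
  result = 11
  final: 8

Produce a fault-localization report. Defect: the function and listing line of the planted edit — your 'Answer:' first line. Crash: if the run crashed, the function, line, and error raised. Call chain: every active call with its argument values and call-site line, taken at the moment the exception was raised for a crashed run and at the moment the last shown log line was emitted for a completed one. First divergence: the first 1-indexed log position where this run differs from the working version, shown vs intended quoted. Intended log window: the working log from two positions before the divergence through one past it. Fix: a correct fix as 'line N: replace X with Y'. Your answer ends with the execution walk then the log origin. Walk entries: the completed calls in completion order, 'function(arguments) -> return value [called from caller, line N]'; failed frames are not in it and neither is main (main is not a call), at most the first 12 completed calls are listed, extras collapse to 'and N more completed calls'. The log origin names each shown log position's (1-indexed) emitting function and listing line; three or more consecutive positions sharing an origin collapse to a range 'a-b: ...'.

Answer: the defect is in main at line 37.
Key observation: The logs agree in full; only the final output differs.
Call chain: main.
First divergence: none; the two logs match at every position.
Execution walk:
  settle_round([5, 12, 1, 12, 1, 7, 6, 6, 11, 11], 11) -> 8  [called from map_offsets, line 10]
  map_offsets([5, 12, 1, 12, 1, 7, 6, 6, 11, 11], 11) -> 22  [called from gauge_drift, line 26]
  derive_floor(22, 4) -> 8  [called from gauge_drift, line 28]
  gauge_drift([5, 12, 1, 12, 1, 7, 6, 6, 11, 11], 11) -> 8  [called from main, line 34]
Origin of each log line:
  1 — main, line 33
  2 — gauge_drift, line 25
  3 — map_offsets, line 9
  4 — settle_round, line 2
  5 — settle_round, line 5
  6 — map_offsets, line 11
  7 — derive_floor, line 16
  8 — main, line 35
A correct fix: line 37: replace `mid` with `base`.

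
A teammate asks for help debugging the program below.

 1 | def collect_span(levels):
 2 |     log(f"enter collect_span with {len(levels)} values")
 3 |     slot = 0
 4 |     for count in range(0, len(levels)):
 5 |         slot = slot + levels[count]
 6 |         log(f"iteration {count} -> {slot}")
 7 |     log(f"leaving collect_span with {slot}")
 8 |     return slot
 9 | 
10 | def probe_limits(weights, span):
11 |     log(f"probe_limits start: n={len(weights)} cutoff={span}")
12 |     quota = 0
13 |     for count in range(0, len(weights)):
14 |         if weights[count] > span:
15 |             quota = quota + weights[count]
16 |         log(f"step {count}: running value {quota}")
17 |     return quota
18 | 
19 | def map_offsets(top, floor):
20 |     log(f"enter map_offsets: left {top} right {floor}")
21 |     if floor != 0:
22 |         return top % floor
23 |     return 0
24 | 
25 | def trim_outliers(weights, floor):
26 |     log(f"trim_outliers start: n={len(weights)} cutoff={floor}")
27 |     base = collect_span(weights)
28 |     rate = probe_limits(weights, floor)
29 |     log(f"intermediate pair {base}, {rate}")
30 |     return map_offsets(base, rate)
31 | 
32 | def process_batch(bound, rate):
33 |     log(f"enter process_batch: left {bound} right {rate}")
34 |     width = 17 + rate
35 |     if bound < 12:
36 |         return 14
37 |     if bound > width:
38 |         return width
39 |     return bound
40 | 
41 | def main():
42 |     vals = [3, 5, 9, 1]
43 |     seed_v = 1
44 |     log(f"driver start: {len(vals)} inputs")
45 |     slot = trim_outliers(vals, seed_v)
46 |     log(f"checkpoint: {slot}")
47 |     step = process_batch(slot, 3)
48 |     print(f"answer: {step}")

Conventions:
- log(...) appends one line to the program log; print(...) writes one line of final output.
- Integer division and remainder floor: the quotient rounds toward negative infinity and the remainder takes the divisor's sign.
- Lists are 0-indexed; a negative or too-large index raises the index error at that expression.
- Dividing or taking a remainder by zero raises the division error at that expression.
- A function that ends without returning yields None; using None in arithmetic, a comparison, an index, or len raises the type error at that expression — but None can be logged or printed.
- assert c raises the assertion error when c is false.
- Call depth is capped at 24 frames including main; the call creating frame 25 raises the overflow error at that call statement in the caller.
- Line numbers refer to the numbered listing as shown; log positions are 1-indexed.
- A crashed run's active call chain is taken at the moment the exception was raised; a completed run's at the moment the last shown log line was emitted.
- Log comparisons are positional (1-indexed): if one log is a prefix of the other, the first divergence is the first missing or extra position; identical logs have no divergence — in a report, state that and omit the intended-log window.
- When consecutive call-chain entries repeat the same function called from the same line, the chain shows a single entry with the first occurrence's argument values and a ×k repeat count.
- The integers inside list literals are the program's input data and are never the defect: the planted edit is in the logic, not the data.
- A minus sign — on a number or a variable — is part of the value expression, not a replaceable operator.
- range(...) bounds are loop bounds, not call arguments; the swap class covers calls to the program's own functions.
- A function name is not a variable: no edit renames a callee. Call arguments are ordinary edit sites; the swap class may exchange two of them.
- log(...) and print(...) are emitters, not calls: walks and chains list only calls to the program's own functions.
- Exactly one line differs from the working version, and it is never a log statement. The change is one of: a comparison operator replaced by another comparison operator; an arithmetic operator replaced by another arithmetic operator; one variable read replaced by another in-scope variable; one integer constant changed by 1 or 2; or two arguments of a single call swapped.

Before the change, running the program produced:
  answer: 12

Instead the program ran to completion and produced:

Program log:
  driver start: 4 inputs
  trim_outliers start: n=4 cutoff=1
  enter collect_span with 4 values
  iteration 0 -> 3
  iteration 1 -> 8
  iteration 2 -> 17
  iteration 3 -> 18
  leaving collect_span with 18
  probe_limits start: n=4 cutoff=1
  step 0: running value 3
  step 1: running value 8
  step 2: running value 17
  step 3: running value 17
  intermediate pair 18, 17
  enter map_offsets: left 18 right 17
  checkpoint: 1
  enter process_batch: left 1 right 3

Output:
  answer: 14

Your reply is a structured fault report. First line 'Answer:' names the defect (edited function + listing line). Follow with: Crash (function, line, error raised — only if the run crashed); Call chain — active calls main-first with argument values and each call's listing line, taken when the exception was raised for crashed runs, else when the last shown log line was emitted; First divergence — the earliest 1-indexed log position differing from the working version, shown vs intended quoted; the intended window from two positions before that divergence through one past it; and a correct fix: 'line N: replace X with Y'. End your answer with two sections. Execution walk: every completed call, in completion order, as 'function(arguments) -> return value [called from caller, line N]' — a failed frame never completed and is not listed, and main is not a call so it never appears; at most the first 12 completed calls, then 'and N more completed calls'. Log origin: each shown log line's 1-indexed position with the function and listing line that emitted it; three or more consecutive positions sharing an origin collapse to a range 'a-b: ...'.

Answer: the defect is in process_batch at line 36.
Core observation: Log streams are identical — the defect surfaces only in the printed output.
Call chain: main -> process_batch(1, 3) (called at line 47).
First divergence: none; the two logs match at every position.
Execution walk:
  collect_span([3, 5, 9, 1]) -> 18  [called from trim_outliers, line 27]
  probe_limits([3, 5, 9, 1], 1) -> 17  [called from trim_outliers, line 28]
  map_offsets(18, 17) -> 1  [called from trim_outliers, line 30]
  trim_outliers([3, 5, 9, 1], 1) -> 1  [called from main, line 45]
  process_batch(1, 3) -> 14  [called from main, line 47]
Origin of each log line:
  1: emitted by main (line 44)
  2: emitted by trim_outliers (line 26)
  3: emitted by collect_span (line 2)
  4-7: emitted by collect_span (line 6)
  8: emitted by collect_span (line 7)
  9: emitted by probe_limits (line 11)
  10-13: emitted by probe_limits (line 16)
  14: emitted by trim_outliers (line 29)
  15: emitted by map_offsets (line 20)
  16: emitted by main (line 46)
  17: emitted by process_batch (line 33)
A correct fix: line 36: replace `14` with `12`.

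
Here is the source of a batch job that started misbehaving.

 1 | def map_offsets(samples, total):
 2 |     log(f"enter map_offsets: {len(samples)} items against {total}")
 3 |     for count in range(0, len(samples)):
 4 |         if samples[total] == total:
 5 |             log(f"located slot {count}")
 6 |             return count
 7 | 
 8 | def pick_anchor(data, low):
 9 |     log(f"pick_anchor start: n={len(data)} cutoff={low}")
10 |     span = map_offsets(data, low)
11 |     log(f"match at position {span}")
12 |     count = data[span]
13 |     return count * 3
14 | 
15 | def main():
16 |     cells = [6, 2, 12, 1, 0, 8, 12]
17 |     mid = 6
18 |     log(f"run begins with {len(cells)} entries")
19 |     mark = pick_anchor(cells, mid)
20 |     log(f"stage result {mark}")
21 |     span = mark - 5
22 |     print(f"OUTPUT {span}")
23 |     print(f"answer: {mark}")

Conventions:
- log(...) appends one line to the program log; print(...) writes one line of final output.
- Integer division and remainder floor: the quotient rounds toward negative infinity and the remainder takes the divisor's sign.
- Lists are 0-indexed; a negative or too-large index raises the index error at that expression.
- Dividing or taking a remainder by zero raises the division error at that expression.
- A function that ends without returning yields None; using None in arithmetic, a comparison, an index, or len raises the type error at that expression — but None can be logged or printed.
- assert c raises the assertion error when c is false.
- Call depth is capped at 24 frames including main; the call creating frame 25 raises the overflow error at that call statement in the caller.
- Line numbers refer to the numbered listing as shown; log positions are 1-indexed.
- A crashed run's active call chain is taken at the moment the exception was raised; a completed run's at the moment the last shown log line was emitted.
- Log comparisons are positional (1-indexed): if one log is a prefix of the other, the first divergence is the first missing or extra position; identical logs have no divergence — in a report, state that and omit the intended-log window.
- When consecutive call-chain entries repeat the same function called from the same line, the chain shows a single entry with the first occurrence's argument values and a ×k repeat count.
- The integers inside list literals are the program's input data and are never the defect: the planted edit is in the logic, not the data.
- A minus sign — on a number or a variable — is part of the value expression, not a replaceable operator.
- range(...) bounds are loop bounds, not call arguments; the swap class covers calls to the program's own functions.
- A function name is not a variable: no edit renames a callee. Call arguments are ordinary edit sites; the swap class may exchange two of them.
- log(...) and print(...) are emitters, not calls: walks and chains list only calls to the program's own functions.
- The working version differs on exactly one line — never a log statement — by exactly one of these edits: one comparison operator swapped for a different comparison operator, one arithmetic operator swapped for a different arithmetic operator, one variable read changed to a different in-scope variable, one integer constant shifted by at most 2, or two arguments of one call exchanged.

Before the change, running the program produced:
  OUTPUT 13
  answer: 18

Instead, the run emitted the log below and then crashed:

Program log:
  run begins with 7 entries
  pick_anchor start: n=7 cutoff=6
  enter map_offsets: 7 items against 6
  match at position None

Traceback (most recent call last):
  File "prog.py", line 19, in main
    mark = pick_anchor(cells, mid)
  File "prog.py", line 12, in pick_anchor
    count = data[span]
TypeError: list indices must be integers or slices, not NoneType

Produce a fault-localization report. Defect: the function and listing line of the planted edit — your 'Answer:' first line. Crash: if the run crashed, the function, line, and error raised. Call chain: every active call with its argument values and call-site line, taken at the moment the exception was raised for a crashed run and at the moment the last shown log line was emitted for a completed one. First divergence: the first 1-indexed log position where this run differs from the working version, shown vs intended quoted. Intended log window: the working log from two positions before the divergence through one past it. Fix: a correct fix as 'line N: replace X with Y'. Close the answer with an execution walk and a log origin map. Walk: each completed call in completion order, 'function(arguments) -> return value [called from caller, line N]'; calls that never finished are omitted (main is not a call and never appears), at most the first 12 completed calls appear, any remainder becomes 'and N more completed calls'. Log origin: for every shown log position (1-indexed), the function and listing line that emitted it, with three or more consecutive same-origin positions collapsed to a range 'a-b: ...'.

Answer: the defect is in map_offsets at line 4.
Key observation: The log first diverges at position 4: the faulty run prints 'match at position None' where the working version prints 'located slot 0'.
Crash: pick_anchor, line 12, TypeError.
Call chain: main -> pick_anchor([6, 2, 12, 1, 0, 8, 12], 6) (called at line 19).
First divergence: position 4 — shown 'match at position None', intended 'located slot 0'.
Intended log window:
  2: pick_anchor start: n=7 cutoff=6
  3: enter map_offsets: 7 items against 6
  4: located slot 0
  5: match at position 0
Execution walk:
  map_offsets([6, 2, 12, 1, 0, 8, 12], 6) -> None  [called from pick_anchor, line 10]
Log origin:
  1: from main, line 18
  2: from pick_anchor, line 9
  3: from map_offsets, line 2
  4: from pick_anchor, line 11
A correct fix: line 4: replace `samples[total]` with `samples[count]`.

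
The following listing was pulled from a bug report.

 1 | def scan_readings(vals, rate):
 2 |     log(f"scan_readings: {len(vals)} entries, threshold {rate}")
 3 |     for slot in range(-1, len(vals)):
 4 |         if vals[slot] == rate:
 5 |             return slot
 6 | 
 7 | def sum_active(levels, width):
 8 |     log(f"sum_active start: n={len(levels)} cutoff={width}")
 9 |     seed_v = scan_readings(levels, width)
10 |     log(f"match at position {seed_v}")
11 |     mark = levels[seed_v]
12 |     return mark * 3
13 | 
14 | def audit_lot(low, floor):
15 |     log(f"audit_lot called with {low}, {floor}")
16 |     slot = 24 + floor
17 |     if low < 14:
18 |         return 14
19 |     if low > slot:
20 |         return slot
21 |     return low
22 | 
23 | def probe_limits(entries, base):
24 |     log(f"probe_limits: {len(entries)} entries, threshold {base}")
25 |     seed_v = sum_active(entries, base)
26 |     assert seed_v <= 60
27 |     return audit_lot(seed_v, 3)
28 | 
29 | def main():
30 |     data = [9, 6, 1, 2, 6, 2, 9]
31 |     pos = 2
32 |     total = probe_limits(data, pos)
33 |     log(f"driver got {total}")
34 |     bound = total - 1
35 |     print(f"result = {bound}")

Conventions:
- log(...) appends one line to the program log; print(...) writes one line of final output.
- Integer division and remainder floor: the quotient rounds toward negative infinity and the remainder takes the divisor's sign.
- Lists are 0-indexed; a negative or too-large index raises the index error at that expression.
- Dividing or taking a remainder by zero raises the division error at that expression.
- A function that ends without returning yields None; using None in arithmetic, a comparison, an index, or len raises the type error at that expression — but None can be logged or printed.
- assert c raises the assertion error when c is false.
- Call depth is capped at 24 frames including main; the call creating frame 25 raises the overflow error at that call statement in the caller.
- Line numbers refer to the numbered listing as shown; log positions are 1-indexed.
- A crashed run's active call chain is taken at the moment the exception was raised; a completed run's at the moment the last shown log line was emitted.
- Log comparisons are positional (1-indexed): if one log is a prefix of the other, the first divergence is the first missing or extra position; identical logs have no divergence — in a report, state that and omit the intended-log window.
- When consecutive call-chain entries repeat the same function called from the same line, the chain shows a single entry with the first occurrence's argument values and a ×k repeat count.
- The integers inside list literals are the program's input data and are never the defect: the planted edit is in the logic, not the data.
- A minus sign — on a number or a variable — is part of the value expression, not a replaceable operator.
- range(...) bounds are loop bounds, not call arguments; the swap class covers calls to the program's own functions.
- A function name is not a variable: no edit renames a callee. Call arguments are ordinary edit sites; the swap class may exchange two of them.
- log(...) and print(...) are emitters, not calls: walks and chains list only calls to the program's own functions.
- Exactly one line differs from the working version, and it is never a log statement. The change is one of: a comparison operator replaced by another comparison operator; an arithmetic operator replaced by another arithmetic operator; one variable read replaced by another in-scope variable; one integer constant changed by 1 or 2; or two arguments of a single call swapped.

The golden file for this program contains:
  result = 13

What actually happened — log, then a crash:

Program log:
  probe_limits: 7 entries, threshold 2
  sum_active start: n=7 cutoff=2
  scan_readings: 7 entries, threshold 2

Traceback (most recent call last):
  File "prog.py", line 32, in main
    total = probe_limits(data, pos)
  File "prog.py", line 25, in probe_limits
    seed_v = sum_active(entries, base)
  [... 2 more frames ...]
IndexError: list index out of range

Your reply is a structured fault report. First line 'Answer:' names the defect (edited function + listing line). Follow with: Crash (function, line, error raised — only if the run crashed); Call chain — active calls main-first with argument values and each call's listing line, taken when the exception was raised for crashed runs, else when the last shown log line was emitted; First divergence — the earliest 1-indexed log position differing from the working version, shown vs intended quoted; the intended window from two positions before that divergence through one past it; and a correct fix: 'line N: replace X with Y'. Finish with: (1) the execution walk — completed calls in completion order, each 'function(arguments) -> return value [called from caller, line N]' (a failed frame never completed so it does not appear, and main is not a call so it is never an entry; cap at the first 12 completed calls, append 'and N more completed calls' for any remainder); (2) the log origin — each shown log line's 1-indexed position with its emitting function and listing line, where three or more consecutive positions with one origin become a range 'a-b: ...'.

Answer: the defect is in scan_readings at line 3.
The tell: After 3 matching log lines the faulty run goes silent, while the working version continues with 'match at position 3'.
Crash: scan_readings, line 4, IndexError.
Call chain: main -> probe_limits([9, 6, 1, 2, 6, 2, 9], 2) (called at line 32) -> sum_active([9, 6, 1, 2, 6, 2, 9], 2) (called at line 25) -> scan_readings([9, 6, 1, 2, 6, 2, 9], 2) (called at line 9).
First divergence: position 4; the shown log stops at 3 lines while the working version next logs 'match at position 3'.
Intended log window:
  2: sum_active start: n=7 cutoff=2
  3: scan_readings: 7 entries, threshold 2
  4: match at position 3
  5: audit_lot called with 6, 3
Execution walk:
  (no call completed)
Log origin:
  1: emitted by probe_limits (line 24)
  2: emitted by sum_active (line 8)
  3: emitted by scan_readings (line 2)
A correct fix: line 3: replace `-1` with `0`.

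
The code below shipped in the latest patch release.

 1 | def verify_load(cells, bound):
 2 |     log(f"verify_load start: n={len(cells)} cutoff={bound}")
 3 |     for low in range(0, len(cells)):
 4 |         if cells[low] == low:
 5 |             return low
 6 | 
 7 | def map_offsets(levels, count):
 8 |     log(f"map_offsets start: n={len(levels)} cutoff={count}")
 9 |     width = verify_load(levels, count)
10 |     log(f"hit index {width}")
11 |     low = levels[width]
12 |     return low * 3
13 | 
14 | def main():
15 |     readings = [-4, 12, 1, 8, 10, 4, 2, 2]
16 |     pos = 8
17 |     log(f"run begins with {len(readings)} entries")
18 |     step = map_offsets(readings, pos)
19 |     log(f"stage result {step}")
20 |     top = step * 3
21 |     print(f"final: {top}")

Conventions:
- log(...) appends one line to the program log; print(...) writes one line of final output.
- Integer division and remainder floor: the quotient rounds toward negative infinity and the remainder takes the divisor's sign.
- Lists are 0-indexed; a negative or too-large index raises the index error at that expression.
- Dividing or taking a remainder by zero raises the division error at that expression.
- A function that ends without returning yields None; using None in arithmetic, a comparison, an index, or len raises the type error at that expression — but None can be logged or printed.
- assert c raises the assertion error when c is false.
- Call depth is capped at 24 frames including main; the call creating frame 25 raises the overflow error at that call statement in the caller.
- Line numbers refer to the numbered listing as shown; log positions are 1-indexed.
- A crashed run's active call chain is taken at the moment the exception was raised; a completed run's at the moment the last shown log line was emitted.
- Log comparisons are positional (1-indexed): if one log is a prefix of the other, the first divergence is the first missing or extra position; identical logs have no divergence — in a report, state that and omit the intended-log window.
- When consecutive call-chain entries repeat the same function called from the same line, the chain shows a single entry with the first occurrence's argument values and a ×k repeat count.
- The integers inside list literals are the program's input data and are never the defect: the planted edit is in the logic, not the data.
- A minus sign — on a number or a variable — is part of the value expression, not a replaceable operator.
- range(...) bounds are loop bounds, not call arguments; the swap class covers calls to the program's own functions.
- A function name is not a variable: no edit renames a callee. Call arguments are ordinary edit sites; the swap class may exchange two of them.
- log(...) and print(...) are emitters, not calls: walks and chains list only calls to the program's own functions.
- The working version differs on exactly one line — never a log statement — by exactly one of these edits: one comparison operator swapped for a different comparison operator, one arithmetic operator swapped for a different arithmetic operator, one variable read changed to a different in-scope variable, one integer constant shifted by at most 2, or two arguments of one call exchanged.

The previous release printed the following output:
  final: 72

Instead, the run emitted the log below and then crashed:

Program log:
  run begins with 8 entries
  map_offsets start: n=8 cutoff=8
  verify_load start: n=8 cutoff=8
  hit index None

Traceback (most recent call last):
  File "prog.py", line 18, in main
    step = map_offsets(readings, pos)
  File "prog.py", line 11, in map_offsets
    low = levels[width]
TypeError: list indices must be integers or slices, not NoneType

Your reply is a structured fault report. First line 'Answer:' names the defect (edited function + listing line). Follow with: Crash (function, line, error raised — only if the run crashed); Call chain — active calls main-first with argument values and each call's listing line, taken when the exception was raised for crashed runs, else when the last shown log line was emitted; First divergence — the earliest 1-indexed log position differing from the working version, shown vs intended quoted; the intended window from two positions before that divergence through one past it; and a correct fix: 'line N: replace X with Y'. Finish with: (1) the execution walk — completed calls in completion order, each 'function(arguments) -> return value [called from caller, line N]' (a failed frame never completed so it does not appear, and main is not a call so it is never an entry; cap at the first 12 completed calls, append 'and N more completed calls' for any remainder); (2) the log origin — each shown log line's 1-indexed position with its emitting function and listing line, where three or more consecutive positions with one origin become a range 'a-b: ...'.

Answer: the defect is in verify_load at line 4.
Key observation: Position 4 is the first bad log line: 'hit index None' should read 'hit index 3'.
Crash: map_offsets, line 11, TypeError.
Call chain: main -> map_offsets([-4, 12, 1, 8, 10, 4, 2, 2], 8) (called at line 18).
First divergence: at position 4 the run shows 'hit index None' where the working version logs 'hit index 3'.
Intended log window:
  2: map_offsets start: n=8 cutoff=8
  3: verify_load start: n=8 cutoff=8
  4: hit index 3
  5: stage result 24
Execution walk:
  verify_load([-4, 12, 1, 8, 10, 4, 2, 2], 8) -> None  [called from map_offsets, line 9]
Log origin:
  1: emitted by main (line 17)
  2: emitted by map_offsets (line 8)
  3: emitted by verify_load (line 2)
  4: emitted by map_offsets (line 10)
A correct fix: line 4: replace `cells[low] == low` with `cells[low] == bound`.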